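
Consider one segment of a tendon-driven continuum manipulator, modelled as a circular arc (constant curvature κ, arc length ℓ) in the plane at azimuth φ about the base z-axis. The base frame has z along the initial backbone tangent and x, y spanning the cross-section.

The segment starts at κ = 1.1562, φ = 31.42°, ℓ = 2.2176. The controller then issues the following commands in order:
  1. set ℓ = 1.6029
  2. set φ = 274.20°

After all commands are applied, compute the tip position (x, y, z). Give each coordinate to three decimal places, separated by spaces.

initial: κ=1.1562, φ=31.42°, ℓ=2.2176
cmd 1: set ℓ=1.6029 → (κ,φ,ℓ)=(1.1562,31.42°,1.6029) → tip=(0.9438,0.5766,0.8306)
cmd 2: set φ=274.20° → (κ,φ,ℓ)=(1.1562,274.20°,1.6029) → tip=(0.0810,-1.1030,0.8306)

0.081 -1.103 0.831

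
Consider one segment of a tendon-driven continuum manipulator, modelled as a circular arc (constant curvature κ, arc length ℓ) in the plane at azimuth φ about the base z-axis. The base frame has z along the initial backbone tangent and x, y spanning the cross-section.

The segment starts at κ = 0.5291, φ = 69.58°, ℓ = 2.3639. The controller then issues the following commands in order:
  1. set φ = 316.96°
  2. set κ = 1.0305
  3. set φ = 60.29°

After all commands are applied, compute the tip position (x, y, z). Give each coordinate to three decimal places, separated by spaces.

initial: κ=0.5291, φ=69.58°, ℓ=2.3639
cmd 1: set φ=316.96° → (κ,φ,ℓ)=(0.5291,316.96°,2.3639) → tip=(0.9468,-0.8841,1.7940)
cmd 2: set κ=1.0305 → (κ,φ,ℓ)=(1.0305,316.96°,2.3639) → tip=(1.2491,-1.1665,0.6293)
cmd 3: set φ=60.29° → (κ,φ,ℓ)=(1.0305,60.29°,2.3639) → tip=(0.8470,1.4844,0.6293)

0.847 1.484 0.629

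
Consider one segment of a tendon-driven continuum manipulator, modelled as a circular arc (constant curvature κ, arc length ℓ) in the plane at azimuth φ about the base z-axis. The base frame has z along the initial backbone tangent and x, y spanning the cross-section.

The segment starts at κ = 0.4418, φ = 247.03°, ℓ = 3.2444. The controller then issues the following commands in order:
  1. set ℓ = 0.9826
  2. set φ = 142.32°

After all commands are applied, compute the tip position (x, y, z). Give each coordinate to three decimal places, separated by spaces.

-0.166 0.128 0.952

initial: κ=0.4418, φ=247.03°, ℓ=3.2444
cmd 1: set ℓ=0.9826 → (κ,φ,ℓ)=(0.4418,247.03°,0.9826) → tip=(-0.0819,-0.1933,0.9520)
cmd 2: set φ=142.32° → (κ,φ,ℓ)=(0.4418,142.32°,0.9826) → tip=(-0.1662,0.1283,0.9520)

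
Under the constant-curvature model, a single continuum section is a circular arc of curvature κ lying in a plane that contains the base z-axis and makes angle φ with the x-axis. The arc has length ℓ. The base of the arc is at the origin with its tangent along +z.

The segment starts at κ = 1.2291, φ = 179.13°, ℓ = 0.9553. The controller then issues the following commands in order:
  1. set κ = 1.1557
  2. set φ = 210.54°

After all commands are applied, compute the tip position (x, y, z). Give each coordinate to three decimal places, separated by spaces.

-0.410 -0.242 0.773

initial: κ=1.2291, φ=179.13°, ℓ=0.9553
cmd 1: set κ=1.1557 → (κ,φ,ℓ)=(1.1557,179.13°,0.9553) → tip=(-0.4759,0.0072,0.7727)
cmd 2: set φ=210.54° → (κ,φ,ℓ)=(1.1557,210.54°,0.9553) → tip=(-0.4099,-0.2418,0.7727)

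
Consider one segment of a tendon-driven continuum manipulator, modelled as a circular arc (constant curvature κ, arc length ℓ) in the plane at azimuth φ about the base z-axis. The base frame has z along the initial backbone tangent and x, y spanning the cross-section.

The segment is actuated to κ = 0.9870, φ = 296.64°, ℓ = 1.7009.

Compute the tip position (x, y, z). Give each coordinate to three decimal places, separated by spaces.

θ = κ·ℓ = 0.9870 × 1.7009 = 1.67879 rad
ρ = (1 − cos θ)/κ = (1 − -0.10778)/0.9870 = 1.12237
z = sin θ / κ = 0.99417/0.9870 = 1.00727
x = ρ cos φ = 1.12237 × cos(296.64°) = 0.50325
y = ρ sin φ = 1.12237 × sin(296.64°) = -1.00322

0.503 -1.003 1.007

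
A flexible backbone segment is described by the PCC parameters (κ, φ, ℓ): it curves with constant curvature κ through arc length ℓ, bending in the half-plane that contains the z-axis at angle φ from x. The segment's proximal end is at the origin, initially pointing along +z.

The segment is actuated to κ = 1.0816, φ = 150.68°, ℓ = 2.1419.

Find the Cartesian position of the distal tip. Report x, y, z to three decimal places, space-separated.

θ = κ·ℓ = 1.0816 × 2.1419 = 2.31668 rad
ρ = (1 − cos θ)/κ = (1 − -0.67862)/1.0816 = 1.55198
z = sin θ / κ = 0.73449/1.0816 = 0.67908
x = ρ cos φ = 1.55198 × cos(150.68°) = -1.35317
y = ρ sin φ = 1.55198 × sin(150.68°) = 0.75998

-1.353 0.760 0.679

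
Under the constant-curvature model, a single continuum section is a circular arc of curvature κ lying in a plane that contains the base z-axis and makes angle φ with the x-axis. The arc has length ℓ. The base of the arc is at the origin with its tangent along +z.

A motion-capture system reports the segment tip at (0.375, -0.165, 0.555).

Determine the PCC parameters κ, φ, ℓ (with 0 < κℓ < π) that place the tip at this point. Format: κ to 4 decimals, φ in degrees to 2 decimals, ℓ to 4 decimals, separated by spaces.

1.7219 336.25 0.7386

ρ = √(x²+y²) = √(0.375² + -0.165²) = 0.40970
φ = atan2(y, x) mod 360° = atan2(-0.165, 0.375) = 336.2505°
|p|² = ρ² + z² = 0.40970² + 0.555² = 0.47588
κ = 2ρ / |p|² = 2×0.40970 / 0.47588 = 1.72186
θ = 2·atan2(ρ, z) = 2·atan2(0.40970, 0.555) = 1.27180 rad
ℓ = θ/κ = 1.27180/1.72186 = 0.73862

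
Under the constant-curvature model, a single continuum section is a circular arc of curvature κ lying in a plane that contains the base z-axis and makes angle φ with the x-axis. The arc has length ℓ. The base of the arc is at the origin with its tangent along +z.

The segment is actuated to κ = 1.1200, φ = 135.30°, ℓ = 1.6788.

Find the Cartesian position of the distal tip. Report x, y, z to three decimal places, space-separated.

-0.828 0.819 0.850

θ = κ·ℓ = 1.1200 × 1.6788 = 1.88026 rad
ρ = (1 − cos θ)/κ = (1 − -0.30454)/1.1200 = 1.16477
z = sin θ / κ = 0.95250/1.1200 = 0.85044
x = ρ cos φ = 1.16477 × cos(135.30°) = -0.82792
y = ρ sin φ = 1.16477 × sin(135.30°) = 0.81929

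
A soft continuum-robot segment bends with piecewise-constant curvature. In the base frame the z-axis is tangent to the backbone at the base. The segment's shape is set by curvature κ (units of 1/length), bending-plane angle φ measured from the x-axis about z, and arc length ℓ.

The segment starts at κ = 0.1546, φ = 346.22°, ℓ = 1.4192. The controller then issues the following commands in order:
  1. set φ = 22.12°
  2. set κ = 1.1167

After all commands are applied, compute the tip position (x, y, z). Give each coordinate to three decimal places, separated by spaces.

initial: κ=0.1546, φ=346.22°, ℓ=1.4192
cmd 1: set φ=22.12° → (κ,φ,ℓ)=(0.1546,22.12°,1.4192) → tip=(0.1437,0.0584,1.4078)
cmd 2: set κ=1.1167 → (κ,φ,ℓ)=(1.1167,22.12°,1.4192) → tip=(0.8412,0.3419,0.8954)

0.841 0.342 0.895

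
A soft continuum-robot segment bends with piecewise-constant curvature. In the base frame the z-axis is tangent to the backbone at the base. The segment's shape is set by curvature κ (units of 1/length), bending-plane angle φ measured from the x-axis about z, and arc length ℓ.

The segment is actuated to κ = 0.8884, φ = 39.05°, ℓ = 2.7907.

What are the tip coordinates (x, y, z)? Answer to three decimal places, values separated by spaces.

θ = κ·ℓ = 0.8884 × 2.7907 = 2.47926 rad
ρ = (1 − cos θ)/κ = (1 − -0.78856)/0.8884 = 2.01324
z = sin θ / κ = 0.61496/0.8884 = 0.69221
x = ρ cos φ = 2.01324 × cos(39.05°) = 1.56347
y = ρ sin φ = 2.01324 × sin(39.05°) = 1.26834

1.563 1.268 0.692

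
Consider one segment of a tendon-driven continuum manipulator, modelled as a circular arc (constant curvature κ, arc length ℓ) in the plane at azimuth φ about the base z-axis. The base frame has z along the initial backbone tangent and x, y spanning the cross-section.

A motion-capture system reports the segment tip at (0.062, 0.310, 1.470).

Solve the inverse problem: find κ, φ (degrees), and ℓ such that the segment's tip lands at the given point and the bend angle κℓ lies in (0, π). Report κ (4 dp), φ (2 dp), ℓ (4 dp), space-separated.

0.2797 78.69 1.5149

ρ = √(x²+y²) = √(0.062² + 0.310²) = 0.31614
φ = atan2(y, x) mod 360° = atan2(0.310, 0.062) = 78.6901°
|p|² = ρ² + z² = 0.31614² + 1.470² = 2.26084
κ = 2ρ / |p|² = 2×0.31614 / 2.26084 = 0.27966
θ = 2·atan2(ρ, z) = 2·atan2(0.31614, 1.470) = 0.42367 rad
ℓ = θ/κ = 0.42367/0.27966 = 1.51491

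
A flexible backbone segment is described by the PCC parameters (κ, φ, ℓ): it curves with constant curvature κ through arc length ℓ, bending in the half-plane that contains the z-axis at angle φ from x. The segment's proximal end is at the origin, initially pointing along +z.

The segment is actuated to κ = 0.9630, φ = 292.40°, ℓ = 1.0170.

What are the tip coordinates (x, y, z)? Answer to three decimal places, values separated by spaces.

θ = κ·ℓ = 0.9630 × 1.0170 = 0.97937 rad
ρ = (1 − cos θ)/κ = (1 − 0.55754)/0.9630 = 0.45946
z = sin θ / κ = 0.83015/0.9630 = 0.86204
x = ρ cos φ = 0.45946 × cos(292.40°) = 0.17508
y = ρ sin φ = 0.45946 × sin(292.40°) = -0.42479

0.175 -0.425 0.862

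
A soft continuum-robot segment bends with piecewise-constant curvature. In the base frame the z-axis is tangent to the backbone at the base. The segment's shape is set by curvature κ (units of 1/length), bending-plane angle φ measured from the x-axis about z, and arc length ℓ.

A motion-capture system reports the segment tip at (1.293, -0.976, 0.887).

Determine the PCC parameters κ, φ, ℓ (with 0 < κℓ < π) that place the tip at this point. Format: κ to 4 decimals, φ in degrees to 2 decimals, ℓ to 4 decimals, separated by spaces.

ρ = √(x²+y²) = √(1.293² + -0.976²) = 1.62001
φ = atan2(y, x) mod 360° = atan2(-0.976, 1.293) = 322.9533°
|p|² = ρ² + z² = 1.62001² + 0.887² = 3.41119
κ = 2ρ / |p|² = 2×1.62001 / 3.41119 = 0.94982
θ = 2·atan2(ρ, z) = 2·atan2(1.62001, 0.887) = 2.13971 rad
ℓ = θ/κ = 2.13971/0.94982 = 2.25275

0.9498 322.95 2.2528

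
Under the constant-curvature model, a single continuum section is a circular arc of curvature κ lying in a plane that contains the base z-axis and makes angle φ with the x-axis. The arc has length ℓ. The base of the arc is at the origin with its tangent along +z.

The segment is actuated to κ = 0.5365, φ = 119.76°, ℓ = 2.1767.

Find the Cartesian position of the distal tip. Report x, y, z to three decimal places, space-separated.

-0.562 0.984 1.715

θ = κ·ℓ = 0.5365 × 2.1767 = 1.16780 rad
ρ = (1 − cos θ)/κ = (1 − 0.39218)/0.5365 = 1.13294
z = sin θ / κ = 0.91989/0.5365 = 1.71461
x = ρ cos φ = 1.13294 × cos(119.76°) = -0.56236
y = ρ sin φ = 1.13294 × sin(119.76°) = 0.98352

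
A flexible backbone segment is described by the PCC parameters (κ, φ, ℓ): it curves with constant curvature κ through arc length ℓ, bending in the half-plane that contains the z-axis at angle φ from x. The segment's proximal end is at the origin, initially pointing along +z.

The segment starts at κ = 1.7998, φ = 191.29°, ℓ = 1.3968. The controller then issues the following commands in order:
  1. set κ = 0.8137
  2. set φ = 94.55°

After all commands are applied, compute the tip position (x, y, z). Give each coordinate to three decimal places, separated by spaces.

initial: κ=1.7998, φ=191.29°, ℓ=1.3968
cmd 1: set κ=0.8137 → (κ,φ,ℓ)=(0.8137,191.29°,1.3968) → tip=(-0.6982,-0.1394,1.1149)
cmd 2: set φ=94.55° → (κ,φ,ℓ)=(0.8137,94.55°,1.3968) → tip=(-0.0565,0.7097,1.1149)

-0.056 0.710 1.115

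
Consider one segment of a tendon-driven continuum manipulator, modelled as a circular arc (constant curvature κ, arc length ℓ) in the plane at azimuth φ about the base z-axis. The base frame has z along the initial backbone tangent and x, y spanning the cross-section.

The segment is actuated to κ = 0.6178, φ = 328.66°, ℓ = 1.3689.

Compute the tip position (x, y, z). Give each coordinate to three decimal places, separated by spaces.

0.466 -0.284 1.211

θ = κ·ℓ = 0.6178 × 1.3689 = 0.84571 rad
ρ = (1 − cos θ)/κ = (1 − 0.66320)/0.6178 = 0.54516
z = sin θ / κ = 0.74844/0.6178 = 1.21146
x = ρ cos φ = 0.54516 × cos(328.66°) = 0.46562
y = ρ sin φ = 0.54516 × sin(328.66°) = -0.28354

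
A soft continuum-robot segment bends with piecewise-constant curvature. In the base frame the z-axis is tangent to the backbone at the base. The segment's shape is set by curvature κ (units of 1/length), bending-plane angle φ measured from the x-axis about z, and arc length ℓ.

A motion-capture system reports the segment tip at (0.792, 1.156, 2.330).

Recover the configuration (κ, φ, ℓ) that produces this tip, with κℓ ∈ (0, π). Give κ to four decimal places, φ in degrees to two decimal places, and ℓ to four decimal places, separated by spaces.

0.3791 55.58 2.8565

ρ = √(x²+y²) = √(0.792² + 1.156²) = 1.40129
φ = atan2(y, x) mod 360° = atan2(1.156, 0.792) = 55.5841°
|p|² = ρ² + z² = 1.40129² + 2.330² = 7.39250
κ = 2ρ / |p|² = 2×1.40129 / 7.39250 = 0.37911
θ = 2·atan2(ρ, z) = 2·atan2(1.40129, 2.330) = 1.08291 rad
ℓ = θ/κ = 1.08291/0.37911 = 2.85646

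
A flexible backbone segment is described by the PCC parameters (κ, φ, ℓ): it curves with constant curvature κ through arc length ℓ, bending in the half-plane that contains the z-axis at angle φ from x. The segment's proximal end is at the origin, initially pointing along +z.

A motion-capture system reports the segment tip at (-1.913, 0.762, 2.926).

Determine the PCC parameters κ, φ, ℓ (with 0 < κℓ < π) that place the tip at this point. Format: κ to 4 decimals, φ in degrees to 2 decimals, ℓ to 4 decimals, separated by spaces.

0.3217 158.28 3.8124

ρ = √(x²+y²) = √(-1.913² + 0.762²) = 2.05918
φ = atan2(y, x) mod 360° = atan2(0.762, -1.913) = 158.2813°
|p|² = ρ² + z² = 2.05918² + 2.926² = 12.80169
κ = 2ρ / |p|² = 2×2.05918 / 12.80169 = 0.32170
θ = 2·atan2(ρ, z) = 2·atan2(2.05918, 2.926) = 1.22648 rad
ℓ = θ/κ = 1.22648/0.32170 = 3.81244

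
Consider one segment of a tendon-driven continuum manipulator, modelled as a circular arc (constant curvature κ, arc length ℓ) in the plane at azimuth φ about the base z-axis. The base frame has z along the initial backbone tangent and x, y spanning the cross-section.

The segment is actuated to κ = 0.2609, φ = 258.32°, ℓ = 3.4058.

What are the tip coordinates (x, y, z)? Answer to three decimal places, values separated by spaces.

θ = κ·ℓ = 0.2609 × 3.4058 = 0.88857 rad
ρ = (1 − cos θ)/κ = (1 − 0.63052)/0.2609 = 1.41617
z = sin θ / κ = 0.77617/0.2609 = 2.97498
x = ρ cos φ = 1.41617 × cos(258.32°) = -0.28670
y = ρ sin φ = 1.41617 × sin(258.32°) = -1.38685

-0.287 -1.387 2.975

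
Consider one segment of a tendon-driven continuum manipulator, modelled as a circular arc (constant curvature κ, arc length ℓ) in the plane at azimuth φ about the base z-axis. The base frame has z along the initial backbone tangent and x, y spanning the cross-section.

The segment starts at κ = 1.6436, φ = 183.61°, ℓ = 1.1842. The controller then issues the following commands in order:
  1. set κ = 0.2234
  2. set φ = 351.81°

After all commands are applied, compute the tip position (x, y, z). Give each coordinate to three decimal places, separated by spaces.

0.154 -0.022 1.170

initial: κ=1.6436, φ=183.61°, ℓ=1.1842
cmd 1: set κ=0.2234 → (κ,φ,ℓ)=(0.2234,183.61°,1.1842) → tip=(-0.1554,-0.0098,1.1704)
cmd 2: set φ=351.81° → (κ,φ,ℓ)=(0.2234,351.81°,1.1842) → tip=(0.1541,-0.0222,1.1704)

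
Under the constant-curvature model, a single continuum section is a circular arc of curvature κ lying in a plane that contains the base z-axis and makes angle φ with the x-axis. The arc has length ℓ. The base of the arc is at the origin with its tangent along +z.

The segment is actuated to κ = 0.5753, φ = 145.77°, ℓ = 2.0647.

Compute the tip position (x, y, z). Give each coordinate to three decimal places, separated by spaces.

θ = κ·ℓ = 0.5753 × 2.0647 = 1.18782 rad
ρ = (1 − cos θ)/κ = (1 − 0.37368)/0.5753 = 1.08868
z = sin θ / κ = 0.92756/0.5753 = 1.61230
x = ρ cos φ = 1.08868 × cos(145.77°) = -0.90011
y = ρ sin φ = 1.08868 × sin(145.77°) = 0.61240

-0.900 0.612 1.612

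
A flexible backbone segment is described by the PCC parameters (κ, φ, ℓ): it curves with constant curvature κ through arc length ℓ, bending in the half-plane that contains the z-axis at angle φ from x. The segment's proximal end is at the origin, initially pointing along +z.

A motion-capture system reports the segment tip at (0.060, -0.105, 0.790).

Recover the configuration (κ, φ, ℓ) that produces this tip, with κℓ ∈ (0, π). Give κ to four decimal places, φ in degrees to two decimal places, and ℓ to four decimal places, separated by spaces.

0.3787 299.74 0.8023

ρ = √(x²+y²) = √(0.060² + -0.105²) = 0.12093
φ = atan2(y, x) mod 360° = atan2(-0.105, 0.060) = 299.7449°
|p|² = ρ² + z² = 0.12093² + 0.790² = 0.63873
κ = 2ρ / |p|² = 2×0.12093 / 0.63873 = 0.37867
θ = 2·atan2(ρ, z) = 2·atan2(0.12093, 0.790) = 0.30380 rad
ℓ = θ/κ = 0.30380/0.37867 = 0.80228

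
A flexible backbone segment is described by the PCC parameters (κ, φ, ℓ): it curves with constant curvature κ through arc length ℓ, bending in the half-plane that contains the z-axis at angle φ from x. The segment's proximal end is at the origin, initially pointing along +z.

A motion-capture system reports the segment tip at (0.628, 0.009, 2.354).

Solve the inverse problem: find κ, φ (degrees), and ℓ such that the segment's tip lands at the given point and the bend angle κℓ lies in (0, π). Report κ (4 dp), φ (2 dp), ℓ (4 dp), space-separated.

0.2116 0.82 2.4642

ρ = √(x²+y²) = √(0.628² + 0.009²) = 0.62806
φ = atan2(y, x) mod 360° = atan2(0.009, 0.628) = 0.8211°
|p|² = ρ² + z² = 0.62806² + 2.354² = 5.93578
κ = 2ρ / |p|² = 2×0.62806 / 5.93578 = 0.21162
θ = 2·atan2(ρ, z) = 2·atan2(0.62806, 2.354) = 0.52147 rad
ℓ = θ/κ = 0.52147/0.21162 = 2.46417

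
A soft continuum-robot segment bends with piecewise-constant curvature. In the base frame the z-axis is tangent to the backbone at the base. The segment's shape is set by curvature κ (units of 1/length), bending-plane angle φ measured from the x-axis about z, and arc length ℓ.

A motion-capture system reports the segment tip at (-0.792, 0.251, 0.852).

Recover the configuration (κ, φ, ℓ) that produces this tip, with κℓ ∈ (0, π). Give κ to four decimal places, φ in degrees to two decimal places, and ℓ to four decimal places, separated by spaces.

ρ = √(x²+y²) = √(-0.792² + 0.251²) = 0.83082
φ = atan2(y, x) mod 360° = atan2(0.251, -0.792) = 162.4156°
|p|² = ρ² + z² = 0.83082² + 0.852² = 1.41617
κ = 2ρ / |p|² = 2×0.83082 / 1.41617 = 1.17334
θ = 2·atan2(ρ, z) = 2·atan2(0.83082, 0.852) = 1.54563 rad
ℓ = θ/κ = 1.54563/1.17334 = 1.31729

1.1733 162.42 1.3173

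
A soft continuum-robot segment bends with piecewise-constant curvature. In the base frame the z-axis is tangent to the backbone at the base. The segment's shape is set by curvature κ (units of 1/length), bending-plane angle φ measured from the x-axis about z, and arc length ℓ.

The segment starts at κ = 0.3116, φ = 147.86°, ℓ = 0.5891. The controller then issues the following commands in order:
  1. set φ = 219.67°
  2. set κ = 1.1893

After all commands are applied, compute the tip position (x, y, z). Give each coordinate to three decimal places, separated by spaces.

initial: κ=0.3116, φ=147.86°, ℓ=0.5891
cmd 1: set φ=219.67° → (κ,φ,ℓ)=(0.3116,219.67°,0.5891) → tip=(-0.0415,-0.0344,0.5858)
cmd 2: set κ=1.1893 → (κ,φ,ℓ)=(1.1893,219.67°,0.5891) → tip=(-0.1525,-0.1264,0.5421)

-0.152 -0.126 0.542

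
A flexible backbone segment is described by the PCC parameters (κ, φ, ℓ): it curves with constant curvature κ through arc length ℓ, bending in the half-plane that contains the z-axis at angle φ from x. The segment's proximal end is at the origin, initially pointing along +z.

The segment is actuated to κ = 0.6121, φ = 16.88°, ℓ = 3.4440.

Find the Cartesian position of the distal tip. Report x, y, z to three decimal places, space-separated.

θ = κ·ℓ = 0.6121 × 3.4440 = 2.10807 rad
ρ = (1 − cos θ)/κ = (1 − -0.51180)/0.6121 = 2.46985
z = sin θ / κ = 0.85911/0.6121 = 1.40354
x = ρ cos φ = 2.46985 × cos(16.88°) = 2.36344
y = ρ sin φ = 2.46985 × sin(16.88°) = 0.71717

2.363 0.717 1.404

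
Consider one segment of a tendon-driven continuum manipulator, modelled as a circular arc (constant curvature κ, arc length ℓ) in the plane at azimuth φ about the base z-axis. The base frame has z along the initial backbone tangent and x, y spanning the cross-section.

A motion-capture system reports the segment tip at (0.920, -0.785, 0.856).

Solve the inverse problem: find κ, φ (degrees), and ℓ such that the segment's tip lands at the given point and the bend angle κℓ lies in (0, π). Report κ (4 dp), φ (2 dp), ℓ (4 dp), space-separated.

1.1018 319.53 1.7333

ρ = √(x²+y²) = √(0.920² + -0.785²) = 1.20939
φ = atan2(y, x) mod 360° = atan2(-0.785, 0.920) = 319.5272°
|p|² = ρ² + z² = 1.20939² + 0.856² = 2.19536
κ = 2ρ / |p|² = 2×1.20939 / 2.19536 = 1.10177
θ = 2·atan2(ρ, z) = 2·atan2(1.20939, 0.856) = 1.90972 rad
ℓ = θ/κ = 1.90972/1.10177 = 1.73332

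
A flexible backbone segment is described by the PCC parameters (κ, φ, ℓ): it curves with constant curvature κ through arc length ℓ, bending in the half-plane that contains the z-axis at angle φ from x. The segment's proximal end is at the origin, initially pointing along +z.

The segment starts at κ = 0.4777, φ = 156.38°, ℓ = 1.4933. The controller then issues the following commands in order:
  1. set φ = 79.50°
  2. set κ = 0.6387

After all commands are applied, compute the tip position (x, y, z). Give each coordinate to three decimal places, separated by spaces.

initial: κ=0.4777, φ=156.38°, ℓ=1.4933
cmd 1: set φ=79.50° → (κ,φ,ℓ)=(0.4777,79.50°,1.4933) → tip=(0.0930,0.5019,1.3698)
cmd 2: set κ=0.6387 → (κ,φ,ℓ)=(0.6387,79.50°,1.4933) → tip=(0.1202,0.6487,1.2770)

0.120 0.649 1.277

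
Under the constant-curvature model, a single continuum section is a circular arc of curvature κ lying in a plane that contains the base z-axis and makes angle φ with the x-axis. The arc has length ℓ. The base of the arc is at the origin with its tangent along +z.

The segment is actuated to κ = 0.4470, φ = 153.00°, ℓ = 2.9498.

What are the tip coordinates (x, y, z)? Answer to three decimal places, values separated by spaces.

-1.496 0.762 2.166

θ = κ·ℓ = 0.4470 × 2.9498 = 1.31856 rad
ρ = (1 − cos θ)/κ = (1 − 0.24957)/0.4470 = 1.67882
z = sin θ / κ = 0.96836/0.4470 = 2.16635
x = ρ cos φ = 1.67882 × cos(153.00°) = -1.49584
y = ρ sin φ = 1.67882 × sin(153.00°) = 0.76217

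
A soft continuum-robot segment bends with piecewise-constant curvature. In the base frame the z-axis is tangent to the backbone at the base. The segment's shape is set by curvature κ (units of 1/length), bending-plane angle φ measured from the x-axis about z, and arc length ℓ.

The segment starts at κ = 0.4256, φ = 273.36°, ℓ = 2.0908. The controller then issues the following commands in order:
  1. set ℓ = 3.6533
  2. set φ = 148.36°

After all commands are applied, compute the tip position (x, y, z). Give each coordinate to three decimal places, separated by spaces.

initial: κ=0.4256, φ=273.36°, ℓ=2.0908
cmd 1: set ℓ=3.6533 → (κ,φ,ℓ)=(0.4256,273.36°,3.6533) → tip=(0.1355,-2.3082,2.3493)
cmd 2: set φ=148.36° → (κ,φ,ℓ)=(0.4256,148.36°,3.6533) → tip=(-1.9685,1.2129,2.3493)

-1.968 1.213 2.349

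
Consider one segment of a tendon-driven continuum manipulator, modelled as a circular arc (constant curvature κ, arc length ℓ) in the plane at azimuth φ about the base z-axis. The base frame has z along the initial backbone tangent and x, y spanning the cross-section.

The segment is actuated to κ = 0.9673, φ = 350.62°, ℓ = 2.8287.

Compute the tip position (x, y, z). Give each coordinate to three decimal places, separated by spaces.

1.957 -0.323 0.408

θ = κ·ℓ = 0.9673 × 2.8287 = 2.73620 rad
ρ = (1 − cos θ)/κ = (1 − -0.91895)/0.9673 = 1.98382
z = sin θ / κ = 0.39438/0.9673 = 0.40771
x = ρ cos φ = 1.98382 × cos(350.62°) = 1.95729
y = ρ sin φ = 1.98382 × sin(350.62°) = -0.32333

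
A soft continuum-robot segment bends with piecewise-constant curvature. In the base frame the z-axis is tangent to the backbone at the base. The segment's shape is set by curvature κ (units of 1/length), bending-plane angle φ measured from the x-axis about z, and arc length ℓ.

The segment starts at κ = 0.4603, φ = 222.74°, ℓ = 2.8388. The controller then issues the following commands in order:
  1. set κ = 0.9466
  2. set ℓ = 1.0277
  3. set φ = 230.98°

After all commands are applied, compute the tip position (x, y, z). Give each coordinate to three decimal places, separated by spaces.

initial: κ=0.4603, φ=222.74°, ℓ=2.8388
cmd 1: set κ=0.9466 → (κ,φ,ℓ)=(0.9466,222.74°,2.8388) → tip=(-1.4730,-1.3612,0.4637)
cmd 2: set ℓ=1.0277 → (κ,φ,ℓ)=(0.9466,222.74°,1.0277) → tip=(-0.3391,-0.3133,0.8731)
cmd 3: set φ=230.98° → (κ,φ,ℓ)=(0.9466,230.98°,1.0277) → tip=(-0.2907,-0.3587,0.8731)

-0.291 -0.359 0.873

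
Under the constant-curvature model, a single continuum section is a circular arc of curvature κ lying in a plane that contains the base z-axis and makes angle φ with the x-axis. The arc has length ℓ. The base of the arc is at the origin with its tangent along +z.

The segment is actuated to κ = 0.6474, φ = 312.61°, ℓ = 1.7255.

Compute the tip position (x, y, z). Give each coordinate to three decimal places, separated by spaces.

0.587 -0.639 1.388

θ = κ·ℓ = 0.6474 × 1.7255 = 1.11709 rad
ρ = (1 − cos θ)/κ = (1 − 0.43830)/0.6474 = 0.86762
z = sin θ / κ = 0.89883/0.6474 = 1.38837
x = ρ cos φ = 0.86762 × cos(312.61°) = 0.58738
y = ρ sin φ = 0.86762 × sin(312.61°) = -0.63855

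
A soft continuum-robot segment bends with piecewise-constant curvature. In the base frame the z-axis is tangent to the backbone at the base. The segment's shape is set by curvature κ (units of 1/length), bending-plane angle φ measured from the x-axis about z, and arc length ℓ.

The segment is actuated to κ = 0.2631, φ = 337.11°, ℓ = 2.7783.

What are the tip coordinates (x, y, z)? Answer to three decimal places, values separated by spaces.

θ = κ·ℓ = 0.2631 × 2.7783 = 0.73097 rad
ρ = (1 − cos θ)/κ = (1 − 0.74453)/0.2631 = 0.97101
z = sin θ / κ = 0.66759/0.2631 = 2.53741
x = ρ cos φ = 0.97101 × cos(337.11°) = 0.89455
y = ρ sin φ = 0.97101 × sin(337.11°) = -0.37769

0.895 -0.378 2.537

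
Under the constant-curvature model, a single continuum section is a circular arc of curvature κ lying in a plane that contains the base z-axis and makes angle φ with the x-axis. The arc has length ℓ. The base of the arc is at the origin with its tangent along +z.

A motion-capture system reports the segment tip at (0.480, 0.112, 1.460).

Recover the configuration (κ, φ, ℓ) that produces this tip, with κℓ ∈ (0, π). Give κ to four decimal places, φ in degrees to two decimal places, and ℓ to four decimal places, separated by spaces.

ρ = √(x²+y²) = √(0.480² + 0.112²) = 0.49289
φ = atan2(y, x) mod 360° = atan2(0.112, 0.480) = 13.1340°
|p|² = ρ² + z² = 0.49289² + 1.460² = 2.37454
κ = 2ρ / |p|² = 2×0.49289 / 2.37454 = 0.41515
θ = 2·atan2(ρ, z) = 2·atan2(0.49289, 1.460) = 0.65117 rad
ℓ = θ/κ = 0.65117/0.41515 = 1.56852

0.4151 13.13 1.5685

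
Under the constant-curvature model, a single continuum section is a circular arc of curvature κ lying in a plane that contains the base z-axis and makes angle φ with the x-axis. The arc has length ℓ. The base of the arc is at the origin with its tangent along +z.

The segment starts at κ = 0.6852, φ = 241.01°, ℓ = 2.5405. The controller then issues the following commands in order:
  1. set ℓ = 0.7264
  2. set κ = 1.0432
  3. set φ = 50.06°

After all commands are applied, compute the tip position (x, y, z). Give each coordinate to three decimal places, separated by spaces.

0.168 0.201 0.659

initial: κ=0.6852, φ=241.01°, ℓ=2.5405
cmd 1: set ℓ=0.7264 → (κ,φ,ℓ)=(0.6852,241.01°,0.7264) → tip=(-0.0858,-0.1549,0.6968)
cmd 2: set κ=1.0432 → (κ,φ,ℓ)=(1.0432,241.01°,0.7264) → tip=(-0.1271,-0.2294,0.6588)
cmd 3: set φ=50.06° → (κ,φ,ℓ)=(1.0432,50.06°,0.7264) → tip=(0.1684,0.2011,0.6588)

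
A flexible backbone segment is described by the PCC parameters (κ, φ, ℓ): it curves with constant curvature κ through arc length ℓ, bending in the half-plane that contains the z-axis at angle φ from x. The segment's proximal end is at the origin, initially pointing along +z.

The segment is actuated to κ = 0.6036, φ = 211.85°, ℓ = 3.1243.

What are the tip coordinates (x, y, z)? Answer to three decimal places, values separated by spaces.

-1.843 -1.145 1.575

θ = κ·ℓ = 0.6036 × 3.1243 = 1.88583 rad
ρ = (1 − cos θ)/κ = (1 − -0.30985)/0.6036 = 2.17006
z = sin θ / κ = 0.95079/0.6036 = 1.57519
x = ρ cos φ = 2.17006 × cos(211.85°) = -1.84332
y = ρ sin φ = 2.17006 × sin(211.85°) = -1.14513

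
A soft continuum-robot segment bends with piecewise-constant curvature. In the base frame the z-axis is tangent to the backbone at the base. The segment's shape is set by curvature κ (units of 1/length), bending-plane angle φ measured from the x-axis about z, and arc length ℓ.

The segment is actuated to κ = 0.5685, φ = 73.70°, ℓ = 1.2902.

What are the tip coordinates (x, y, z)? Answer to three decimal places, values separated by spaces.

0.127 0.434 1.178

θ = κ·ℓ = 0.5685 × 1.2902 = 0.73348 rad
ρ = (1 − cos θ)/κ = (1 − 0.74285)/0.5685 = 0.45233
z = sin θ / κ = 0.66946/0.5685 = 1.17759
x = ρ cos φ = 0.45233 × cos(73.70°) = 0.12695
y = ρ sin φ = 0.45233 × sin(73.70°) = 0.43415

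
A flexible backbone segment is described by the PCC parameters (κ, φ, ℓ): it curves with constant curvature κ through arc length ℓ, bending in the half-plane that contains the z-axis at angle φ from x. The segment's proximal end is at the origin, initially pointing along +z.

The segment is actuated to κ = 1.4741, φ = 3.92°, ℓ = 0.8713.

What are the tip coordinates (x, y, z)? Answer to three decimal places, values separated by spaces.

θ = κ·ℓ = 1.4741 × 0.8713 = 1.28438 rad
ρ = (1 − cos θ)/κ = (1 − 0.28251)/1.4741 = 0.48673
z = sin θ / κ = 0.95926/1.4741 = 0.65075
x = ρ cos φ = 0.48673 × cos(3.92°) = 0.48559
y = ρ sin φ = 0.48673 × sin(3.92°) = 0.03327

0.486 0.033 0.651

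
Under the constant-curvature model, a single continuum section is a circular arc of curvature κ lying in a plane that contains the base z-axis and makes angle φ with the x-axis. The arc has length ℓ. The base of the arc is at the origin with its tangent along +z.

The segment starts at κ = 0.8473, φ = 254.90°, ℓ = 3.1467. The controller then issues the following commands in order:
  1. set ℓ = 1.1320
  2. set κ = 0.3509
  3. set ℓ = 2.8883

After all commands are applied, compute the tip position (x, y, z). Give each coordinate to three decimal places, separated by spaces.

initial: κ=0.8473, φ=254.90°, ℓ=3.1467
cmd 1: set ℓ=1.1320 → (κ,φ,ℓ)=(0.8473,254.90°,1.1320) → tip=(-0.1309,-0.4852,0.9662)
cmd 2: set κ=0.3509 → (κ,φ,ℓ)=(0.3509,254.90°,1.1320) → tip=(-0.0578,-0.2142,1.1025)
cmd 3: set ℓ=2.8883 → (κ,φ,ℓ)=(0.3509,254.90°,2.8883) → tip=(-0.3497,-1.2962,2.4186)

-0.350 -1.296 2.419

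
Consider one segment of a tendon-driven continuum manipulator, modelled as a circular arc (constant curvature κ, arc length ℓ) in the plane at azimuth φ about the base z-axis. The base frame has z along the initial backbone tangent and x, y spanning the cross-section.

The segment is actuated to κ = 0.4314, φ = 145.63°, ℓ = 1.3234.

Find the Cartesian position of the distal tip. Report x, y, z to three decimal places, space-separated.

-0.303 0.208 1.253

θ = κ·ℓ = 0.4314 × 1.3234 = 0.57091 rad
ρ = (1 − cos θ)/κ = (1 − 0.84141)/0.4314 = 0.36762
z = sin θ / κ = 0.54040/0.4314 = 1.25267
x = ρ cos φ = 0.36762 × cos(145.63°) = -0.30344
y = ρ sin φ = 0.36762 × sin(145.63°) = 0.20754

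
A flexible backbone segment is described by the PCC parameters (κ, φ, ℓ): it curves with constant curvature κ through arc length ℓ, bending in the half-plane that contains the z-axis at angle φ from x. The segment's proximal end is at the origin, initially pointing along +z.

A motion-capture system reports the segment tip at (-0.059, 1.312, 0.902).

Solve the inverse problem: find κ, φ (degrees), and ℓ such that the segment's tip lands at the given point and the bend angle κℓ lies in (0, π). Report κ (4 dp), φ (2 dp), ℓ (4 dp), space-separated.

1.0348 92.57 1.8729

ρ = √(x²+y²) = √(-0.059² + 1.312²) = 1.31333
φ = atan2(y, x) mod 360° = atan2(1.312, -0.059) = 92.5748°
|p|² = ρ² + z² = 1.31333² + 0.902² = 2.53843
κ = 2ρ / |p|² = 2×1.31333 / 2.53843 = 1.03475
θ = 2·atan2(ρ, z) = 2·atan2(1.31333, 0.902) = 1.93796 rad
ℓ = θ/κ = 1.93796/1.03475 = 1.87287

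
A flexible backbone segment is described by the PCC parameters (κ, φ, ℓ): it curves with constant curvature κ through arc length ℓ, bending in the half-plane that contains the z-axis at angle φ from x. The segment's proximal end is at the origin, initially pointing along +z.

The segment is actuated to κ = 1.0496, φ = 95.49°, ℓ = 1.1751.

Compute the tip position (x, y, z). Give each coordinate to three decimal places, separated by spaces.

θ = κ·ℓ = 1.0496 × 1.1751 = 1.23338 rad
ρ = (1 − cos θ)/κ = (1 − 0.33105)/1.0496 = 0.63734
z = sin θ / κ = 0.94361/1.0496 = 0.89902
x = ρ cos φ = 0.63734 × cos(95.49°) = -0.06098
y = ρ sin φ = 0.63734 × sin(95.49°) = 0.63442

-0.061 0.634 0.899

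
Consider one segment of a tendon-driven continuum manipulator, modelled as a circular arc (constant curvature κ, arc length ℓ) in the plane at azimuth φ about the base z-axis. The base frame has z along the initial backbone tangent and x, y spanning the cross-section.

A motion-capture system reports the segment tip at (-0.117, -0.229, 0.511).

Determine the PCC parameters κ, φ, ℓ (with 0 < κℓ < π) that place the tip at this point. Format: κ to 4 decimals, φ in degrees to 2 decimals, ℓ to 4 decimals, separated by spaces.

ρ = √(x²+y²) = √(-0.117² + -0.229²) = 0.25716
φ = atan2(y, x) mod 360° = atan2(-0.229, -0.117) = 242.9367°
|p|² = ρ² + z² = 0.25716² + 0.511² = 0.32725
κ = 2ρ / |p|² = 2×0.25716 / 0.32725 = 1.57162
θ = 2·atan2(ρ, z) = 2·atan2(0.25716, 0.511) = 0.93248 rad
ℓ = θ/κ = 0.93248/1.57162 = 0.59332

1.5716 242.94 0.5933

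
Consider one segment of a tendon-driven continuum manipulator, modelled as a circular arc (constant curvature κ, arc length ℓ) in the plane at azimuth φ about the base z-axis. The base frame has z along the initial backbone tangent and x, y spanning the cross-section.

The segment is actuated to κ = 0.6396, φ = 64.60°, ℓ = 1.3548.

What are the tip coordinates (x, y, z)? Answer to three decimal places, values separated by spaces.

0.236 0.498 1.192

θ = κ·ℓ = 0.6396 × 1.3548 = 0.86653 rad
ρ = (1 − cos θ)/κ = (1 − 0.64747)/0.6396 = 0.55117
z = sin θ / κ = 0.76209/0.6396 = 1.19151
x = ρ cos φ = 0.55117 × cos(64.60°) = 0.23641
y = ρ sin φ = 0.55117 × sin(64.60°) = 0.49789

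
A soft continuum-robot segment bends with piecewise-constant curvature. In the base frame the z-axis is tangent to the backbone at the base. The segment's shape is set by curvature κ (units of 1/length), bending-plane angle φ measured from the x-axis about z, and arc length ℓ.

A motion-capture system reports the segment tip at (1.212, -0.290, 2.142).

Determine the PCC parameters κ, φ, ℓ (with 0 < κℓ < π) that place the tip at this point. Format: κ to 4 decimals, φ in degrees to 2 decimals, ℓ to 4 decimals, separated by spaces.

ρ = √(x²+y²) = √(1.212² + -0.290²) = 1.24621
φ = atan2(y, x) mod 360° = atan2(-0.290, 1.212) = 346.5436°
|p|² = ρ² + z² = 1.24621² + 2.142² = 6.14121
κ = 2ρ / |p|² = 2×1.24621 / 6.14121 = 0.40585
θ = 2·atan2(ρ, z) = 2·atan2(1.24621, 2.142) = 1.05386 rad
ℓ = θ/κ = 1.05386/0.40585 = 2.59665

0.4059 346.54 2.5967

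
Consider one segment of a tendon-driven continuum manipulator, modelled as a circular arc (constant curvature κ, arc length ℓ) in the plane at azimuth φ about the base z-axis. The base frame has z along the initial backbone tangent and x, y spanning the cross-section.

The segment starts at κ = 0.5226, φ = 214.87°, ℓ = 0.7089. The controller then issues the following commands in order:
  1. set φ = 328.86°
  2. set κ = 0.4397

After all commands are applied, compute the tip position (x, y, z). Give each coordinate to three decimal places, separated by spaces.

0.094 -0.057 0.697

initial: κ=0.5226, φ=214.87°, ℓ=0.7089
cmd 1: set φ=328.86° → (κ,φ,ℓ)=(0.5226,328.86°,0.7089) → tip=(0.1111,-0.0671,0.6928)
cmd 2: set κ=0.4397 → (κ,φ,ℓ)=(0.4397,328.86°,0.7089) → tip=(0.0938,-0.0567,0.6975)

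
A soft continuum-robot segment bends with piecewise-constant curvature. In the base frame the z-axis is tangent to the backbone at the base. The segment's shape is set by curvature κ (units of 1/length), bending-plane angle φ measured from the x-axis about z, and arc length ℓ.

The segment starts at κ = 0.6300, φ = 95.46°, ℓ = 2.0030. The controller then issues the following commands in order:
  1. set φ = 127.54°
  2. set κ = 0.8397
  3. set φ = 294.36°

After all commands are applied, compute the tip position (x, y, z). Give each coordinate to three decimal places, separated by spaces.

0.546 -1.205 1.184

initial: κ=0.6300, φ=95.46°, ℓ=2.0030
cmd 1: set φ=127.54° → (κ,φ,ℓ)=(0.6300,127.54°,2.0030) → tip=(-0.6731,0.8760,1.5122)
cmd 2: set κ=0.8397 → (κ,φ,ℓ)=(0.8397,127.54°,2.0030) → tip=(-0.8061,1.0490,1.1836)
cmd 3: set φ=294.36° → (κ,φ,ℓ)=(0.8397,294.36°,2.0030) → tip=(0.5457,-1.2052,1.1836)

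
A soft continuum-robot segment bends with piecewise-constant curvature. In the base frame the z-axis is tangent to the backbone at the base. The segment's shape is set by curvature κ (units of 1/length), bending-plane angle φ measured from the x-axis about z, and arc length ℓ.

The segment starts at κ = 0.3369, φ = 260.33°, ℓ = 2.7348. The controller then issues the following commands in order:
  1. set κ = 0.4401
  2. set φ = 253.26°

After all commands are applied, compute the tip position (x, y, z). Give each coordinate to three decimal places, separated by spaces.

initial: κ=0.3369, φ=260.33°, ℓ=2.7348
cmd 1: set κ=0.4401 → (κ,φ,ℓ)=(0.4401,260.33°,2.7348) → tip=(-0.2446,-1.4358,2.1207)
cmd 2: set φ=253.26° → (κ,φ,ℓ)=(0.4401,253.26°,2.7348) → tip=(-0.4195,-1.3947,2.1207)

-0.420 -1.395 2.121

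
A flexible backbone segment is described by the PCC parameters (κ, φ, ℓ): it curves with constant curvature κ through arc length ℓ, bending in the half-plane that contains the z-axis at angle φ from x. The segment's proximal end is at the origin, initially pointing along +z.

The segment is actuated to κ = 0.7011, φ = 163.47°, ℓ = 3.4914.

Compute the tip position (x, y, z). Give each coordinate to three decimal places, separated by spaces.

θ = κ·ℓ = 0.7011 × 3.4914 = 2.44782 rad
ρ = (1 − cos θ)/κ = (1 − -0.76884)/0.7011 = 2.52295
z = sin θ / κ = 0.63944/0.7011 = 0.91206
x = ρ cos φ = 2.52295 × cos(163.47°) = -2.41868
y = ρ sin φ = 2.52295 × sin(163.47°) = 0.71782

-2.419 0.718 0.912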